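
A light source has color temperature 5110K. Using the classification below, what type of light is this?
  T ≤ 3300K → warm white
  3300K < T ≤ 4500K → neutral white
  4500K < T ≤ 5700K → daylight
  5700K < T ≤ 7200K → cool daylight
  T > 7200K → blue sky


Temperature: 5110K
4500K < 5110K ≤ 5700K → daylight
Classification: daylight


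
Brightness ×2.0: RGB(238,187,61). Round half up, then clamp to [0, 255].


Multiply each channel by 2.0, round half up, clamp to [0, 255]
R: 238×2.0 = 476 → clamp → 255
G: 187×2.0 = 374 → clamp → 255
B: 61×2.0 = 122
= RGB(255, 255, 122)


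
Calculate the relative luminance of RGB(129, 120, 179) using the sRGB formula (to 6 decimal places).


Linearize each channel (sRGB transfer function): c = v/255; c_lin = c/12.92 if c ≤ 0.04045, else ((c+0.055)/1.055)^2.4
  R: 129/255 ≈ 0.505882 > 0.04045 → ((0.505882+0.055)/1.055)^2.4 ≈ 0.219526
  G: 120/255 ≈ 0.470588 > 0.04045 → ((0.470588+0.055)/1.055)^2.4 ≈ 0.187821
  B: 179/255 ≈ 0.701961 > 0.04045 → ((0.701961+0.055)/1.055)^2.4 ≈ 0.450786
R_lin = 0.219526, G_lin = 0.187821, B_lin = 0.450786
L = 0.2126×R + 0.7152×G + 0.0722×B
L = 0.2126×0.219526 + 0.7152×0.187821 + 0.0722×0.450786
L ≈ 0.213547


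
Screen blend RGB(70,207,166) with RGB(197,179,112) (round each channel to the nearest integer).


Screen: C = 255 - (255-A)×(255-B)/255, rounded to nearest integer
R: 255 - (255-70)×(255-197)/255 = 255 - 10730/255 ≈ 255 - 42.078 = 212.922 → 213
G: 255 - (255-207)×(255-179)/255 = 255 - 3648/255 ≈ 255 - 14.306 = 240.694 → 241
B: 255 - (255-166)×(255-112)/255 = 255 - 12727/255 ≈ 255 - 49.910 = 205.090 → 205
= RGB(213, 241, 205)


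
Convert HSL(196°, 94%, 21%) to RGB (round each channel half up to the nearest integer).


H=196°, S=0.94, L=0.21
C = (1-|2L-1|)×S = (1-|-0.58|)×0.94 = 0.3948
H' = H/60 = 196/60 ≈ 3.2667; X = C×(1-|H' mod 2 - 1|) = 0.28952
m = L - C/2 = 0.21 - 0.1974 = 0.0126
Sector ⌊H'⌋ = 3 → (R',G',B') = (0.0, 0.28952, 0.3948)
RGB = ((R'+m)×255, (G'+m)×255, (B'+m)×255) = (3.213, 77.0406, 103.887)
Round half up → RGB(3, 77, 104)


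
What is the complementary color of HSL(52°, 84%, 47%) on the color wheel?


Complement = opposite side of color wheel = hue + 180°
H' = (52 + 180) mod 360 = 232°
S and L unchanged.
= HSL(232°, 84%, 47%)


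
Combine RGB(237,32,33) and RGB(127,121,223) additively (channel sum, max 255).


Additive: each channel = min(255, C₁+C₂)
R: 237+127 = 364 → 255
G: 32+121 = 153 → 153
B: 33+223 = 256 → 255
= RGB(255, 153, 255)


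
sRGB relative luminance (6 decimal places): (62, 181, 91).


Linearize each channel (sRGB transfer function): c = v/255; c_lin = c/12.92 if c ≤ 0.04045, else ((c+0.055)/1.055)^2.4
  R: 62/255 ≈ 0.243137 > 0.04045 → ((0.243137+0.055)/1.055)^2.4 ≈ 0.048172
  G: 181/255 ≈ 0.709804 > 0.04045 → ((0.709804+0.055)/1.055)^2.4 ≈ 0.462077
  B: 91/255 ≈ 0.356863 > 0.04045 → ((0.356863+0.055)/1.055)^2.4 ≈ 0.104616
R_lin = 0.048172, G_lin = 0.462077, B_lin = 0.104616
L = 0.2126×R + 0.7152×G + 0.0722×B
L = 0.2126×0.048172 + 0.7152×0.462077 + 0.0722×0.104616
L ≈ 0.348272


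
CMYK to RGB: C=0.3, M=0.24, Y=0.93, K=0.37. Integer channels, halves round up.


R = 255 × (1-C) × (1-K) = 255 × 0.70 × 0.63 = 112.455 → 112
G = 255 × (1-M) × (1-K) = 255 × 0.76 × 0.63 = 122.094 → 122
B = 255 × (1-Y) × (1-K) = 255 × 0.07 × 0.63 = 11.2455 → 11
= RGB(112, 122, 11)


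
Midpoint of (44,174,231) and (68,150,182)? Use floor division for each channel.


Midpoint: each channel = ⌊(C₁+C₂)/2⌋
R: ⌊(44+68)/2⌋ = 56
G: ⌊(174+150)/2⌋ = 162
B: ⌊(231+182)/2⌋ = 206
= RGB(56, 162, 206)


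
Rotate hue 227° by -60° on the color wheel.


New hue = (H + rotation) mod 360
New hue = (227 -60) mod 360
= 167 mod 360
= 167°


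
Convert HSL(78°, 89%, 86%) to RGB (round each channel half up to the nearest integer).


H=78°, S=0.89, L=0.86
C = (1-|2L-1|)×S = (1-|0.72|)×0.89 = 0.2492
H' = H/60 = 78/60 ≈ 1.3000; X = C×(1-|H' mod 2 - 1|) = 0.17444
m = L - C/2 = 0.86 - 0.1246 = 0.7354
Sector ⌊H'⌋ = 1 → (R',G',B') = (0.17444, 0.2492, 0.0)
RGB = ((R'+m)×255, (G'+m)×255, (B'+m)×255) = (232.0092, 251.073, 187.527)
Round half up → RGB(232, 251, 188)


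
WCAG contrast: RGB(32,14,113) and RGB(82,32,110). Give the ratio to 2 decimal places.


Linearize each sRGB channel c=v/255: c/12.92 if c ≤ 0.04045 else ((c+0.055)/1.055)^2.4
L = 0.2126×R_lin + 0.7152×G_lin + 0.0722×B_lin
Color 1 (32,14,113):
  R=32: 32/255≈0.1255 > 0.04045 → ((0.1255+0.055)/1.055)^2.4 ≈ 0.01444
  G=14: 14/255≈0.0549 > 0.04045 → ((0.0549+0.055)/1.055)^2.4 ≈ 0.00439
  B=113: 113/255≈0.4431 > 0.04045 → ((0.4431+0.055)/1.055)^2.4 ≈ 0.16513
  L1 = 0.2126×0.01444 + 0.7152×0.00439 + 0.0722×0.16513 ≈ 0.01813
Color 2 (82,32,110):
  R=82: 82/255≈0.3216 > 0.04045 → ((0.3216+0.055)/1.055)^2.4 ≈ 0.08438
  G=32: 32/255≈0.1255 > 0.04045 → ((0.1255+0.055)/1.055)^2.4 ≈ 0.01444
  B=110: 110/255≈0.4314 > 0.04045 → ((0.4314+0.055)/1.055)^2.4 ≈ 0.15593
  L2 = 0.2126×0.08438 + 0.7152×0.01444 + 0.0722×0.15593 ≈ 0.03953
Lighter = 0.03953, Darker = 0.01813
Ratio = (L_lighter + 0.05) / (L_darker + 0.05)
Ratio = (0.03953 + 0.05) / (0.01813 + 0.05) = 0.08953 / 0.06813 ≈ 1.3140
Ratio ≈ 1.31:1


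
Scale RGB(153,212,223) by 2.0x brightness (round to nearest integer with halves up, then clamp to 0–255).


Multiply each channel by 2.0, round half up, clamp to [0, 255]
R: 153×2.0 = 306 → clamp → 255
G: 212×2.0 = 424 → clamp → 255
B: 223×2.0 = 446 → clamp → 255
= RGB(255, 255, 255)


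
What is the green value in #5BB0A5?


Color: #5BB0A5
R = 5B = 91
G = B0 = 176
B = A5 = 165
Green = 176


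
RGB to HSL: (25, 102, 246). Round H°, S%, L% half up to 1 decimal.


Normalize: R'=25/255≈0.0980, G'=102/255≈0.4000, B'=246/255≈0.9647
Max=246/255, Min=25/255, Δ=Max-Min=221/255
L = (Max+Min)/2 = (246+25)/510 = 271/510 = 0.53137… → L = 53.1%
L > 0.5 → S = Δ/(2-Max-Min) = 221/(510-246-25) = 221/239 = 0.92468… → S = 92.5%
(the 1/255 factors cancel in S and H, so raw channel differences can be used)
Max is B' → H = 60 × ((R-G)/Δ + 4) = 60 × ((25-102)/221 + 4)
  -77/221 + 4 = -0.3484… + 4 = 3.6515…
  H = 60 × 3.6515… = 219.095…° → H = 219.1°
= HSL(219.1°, 92.5%, 53.1%)


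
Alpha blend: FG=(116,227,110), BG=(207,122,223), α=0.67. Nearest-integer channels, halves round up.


C = α×F + (1-α)×B, with 1-α = 0.33
R: 0.67×116 + 0.33×207 = 77.72 + 68.31 = 146.03 → 146
G: 0.67×227 + 0.33×122 = 152.09 + 40.26 = 192.35 → 192
B: 0.67×110 + 0.33×223 = 73.70 + 73.59 = 147.29 → 147
= RGB(146, 192, 147)


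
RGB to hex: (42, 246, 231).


R = 42 → 2A (hex)
G = 246 → F6 (hex)
B = 231 → E7 (hex)
Hex = #2AF6E7


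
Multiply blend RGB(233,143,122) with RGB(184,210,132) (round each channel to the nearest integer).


Multiply: C = A×B/255, rounded to nearest integer
R: 233×184/255 = 42872/255 ≈ 168.125 → 168
G: 143×210/255 = 30030/255 ≈ 117.765 → 118
B: 122×132/255 = 16104/255 ≈ 63.153 → 63
= RGB(168, 118, 63)


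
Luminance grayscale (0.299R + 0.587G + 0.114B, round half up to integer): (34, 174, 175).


Gray = 0.299×R + 0.587×G + 0.114×B
Gray = 0.299×34 + 0.587×174 + 0.114×175
Gray = 10.166 + 102.138 + 19.950
Gray = 132.254 → round half up → 132
Gray = 132


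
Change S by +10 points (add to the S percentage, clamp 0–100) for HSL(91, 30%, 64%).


Original S = 30%
Adjustment = +10 percentage points
New S = 30 + (10) = 40
Clamp to [0, 100] → 40
= HSL(91°, 40%, 64%)


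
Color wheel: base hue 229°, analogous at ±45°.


Base hue: 229°
Left analog: (229 - 45) mod 360 = 184°
Right analog: (229 + 45) mod 360 = 274°
Analogous hues = 184° and 274°


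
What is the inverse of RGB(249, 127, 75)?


Invert: (255-R, 255-G, 255-B)
R: 255-249 = 6
G: 255-127 = 128
B: 255-75 = 180
= RGB(6, 128, 180)


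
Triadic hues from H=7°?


Triadic: equally spaced at 120° intervals
H1 = 7°
H2 = (7 + 120) mod 360 = 127°
H3 = (7 + 240) mod 360 = 247°
Triadic = 7°, 127°, 247°


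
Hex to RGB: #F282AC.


F2 → 242 (R)
82 → 130 (G)
AC → 172 (B)
= RGB(242, 130, 172)


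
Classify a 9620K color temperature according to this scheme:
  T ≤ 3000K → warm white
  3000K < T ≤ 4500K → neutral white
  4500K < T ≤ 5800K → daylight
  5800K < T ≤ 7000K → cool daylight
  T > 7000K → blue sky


Temperature: 9620K
9620K > 7000K → blue sky
Classification: blue sky


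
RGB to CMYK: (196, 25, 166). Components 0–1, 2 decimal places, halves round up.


R'=196/255≈0.7686, G'=25/255≈0.0980, B'=166/255≈0.6510
K = 1 - max(R',G',B') = 1 - 196/255 = 59/255 = 0.23137… → 0.23
(1-R'-K)/(1-K) simplifies to (max-R)/max with max = 196:
C = (196-196)/196 = 0/196 = 0 → 0.00
M = (196-25)/196 = 171/196 = 0.87244… → 0.87
Y = (196-166)/196 = 30/196 = 0.15306… → 0.15
= CMYK(0.00, 0.87, 0.15, 0.23)


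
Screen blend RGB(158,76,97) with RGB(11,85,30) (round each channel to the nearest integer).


Screen: C = 255 - (255-A)×(255-B)/255, rounded to nearest integer
R: 255 - (255-158)×(255-11)/255 = 255 - 23668/255 ≈ 255 - 92.816 = 162.184 → 162
G: 255 - (255-76)×(255-85)/255 = 255 - 30430/255 ≈ 255 - 119.333 = 135.667 → 136
B: 255 - (255-97)×(255-30)/255 = 255 - 35550/255 ≈ 255 - 139.412 = 115.588 → 116
= RGB(162, 136, 116)


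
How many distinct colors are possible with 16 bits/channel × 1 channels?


Total bits = 16 bits/channel × 1 channels = 16 bits
Distinct colors = 2^16
= 65,536 colors


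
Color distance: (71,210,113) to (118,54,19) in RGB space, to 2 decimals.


d = √[(R₁-R₂)² + (G₁-G₂)² + (B₁-B₂)²]
d = √[(71-118)² + (210-54)² + (113-19)²]
d = √[2209 + 24336 + 8836]
d = √35381
d ≈ 188.10


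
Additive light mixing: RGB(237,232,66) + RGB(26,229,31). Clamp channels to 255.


Additive: each channel = min(255, C₁+C₂)
R: 237+26 = 263 → 255
G: 232+229 = 461 → 255
B: 66+31 = 97 → 97
= RGB(255, 255, 97)


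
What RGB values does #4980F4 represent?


49 → 73 (R)
80 → 128 (G)
F4 → 244 (B)
= RGB(73, 128, 244)


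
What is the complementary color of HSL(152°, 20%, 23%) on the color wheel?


Complement = opposite side of color wheel = hue + 180°
H' = (152 + 180) mod 360 = 332°
S and L unchanged.
= HSL(332°, 20%, 23%)


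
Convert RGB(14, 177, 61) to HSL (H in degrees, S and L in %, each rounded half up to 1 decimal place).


Normalize: R'=14/255≈0.0549, G'=177/255≈0.6941, B'=61/255≈0.2392
Max=177/255, Min=14/255, Δ=Max-Min=163/255
L = (Max+Min)/2 = (177+14)/510 = 191/510 = 0.37450… → L = 37.5%
L ≤ 0.5 → S = Δ/(Max+Min) = 163/(177+14) = 163/191 = 0.85340… → S = 85.3%
(the 1/255 factors cancel in S and H, so raw channel differences can be used)
Max is G' → H = 60 × ((B-R)/Δ + 2) = 60 × ((61-14)/163 + 2)
  47/163 + 2 = 0.2883… + 2 = 2.2883…
  H = 60 × 2.2883… = 137.300…° → H = 137.3°
= HSL(137.3°, 85.3%, 37.5%)


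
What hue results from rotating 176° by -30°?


New hue = (H + rotation) mod 360
New hue = (176 -30) mod 360
= 146 mod 360
= 146°


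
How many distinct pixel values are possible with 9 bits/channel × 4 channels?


Total bits = 9 bits/channel × 4 channels = 36 bits
Distinct pixel values = 2^36
= 68,719,476,736 pixel values


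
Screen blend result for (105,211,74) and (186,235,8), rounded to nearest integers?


Screen: C = 255 - (255-A)×(255-B)/255, rounded to nearest integer
R: 255 - (255-105)×(255-186)/255 = 255 - 10350/255 ≈ 255 - 40.588 = 214.412 → 214
G: 255 - (255-211)×(255-235)/255 = 255 - 880/255 ≈ 255 - 3.451 = 251.549 → 252
B: 255 - (255-74)×(255-8)/255 = 255 - 44707/255 ≈ 255 - 175.322 = 79.678 → 80
= RGB(214, 252, 80)


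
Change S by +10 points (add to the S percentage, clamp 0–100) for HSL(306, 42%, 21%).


Original S = 42%
Adjustment = +10 percentage points
New S = 42 + (10) = 52
Clamp to [0, 100] → 52
= HSL(306°, 52%, 21%)


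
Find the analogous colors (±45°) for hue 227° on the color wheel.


Base hue: 227°
Left analog: (227 - 45) mod 360 = 182°
Right analog: (227 + 45) mod 360 = 272°
Analogous hues = 182° and 272°


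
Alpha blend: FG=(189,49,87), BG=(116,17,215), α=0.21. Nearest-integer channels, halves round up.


C = α×F + (1-α)×B, with 1-α = 0.79
R: 0.21×189 + 0.79×116 = 39.69 + 91.64 = 131.33 → 131
G: 0.21×49 + 0.79×17 = 10.29 + 13.43 = 23.72 → 24
B: 0.21×87 + 0.79×215 = 18.27 + 169.85 = 188.12 → 188
= RGB(131, 24, 188)


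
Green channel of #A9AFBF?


Color: #A9AFBF
R = A9 = 169
G = AF = 175
B = BF = 191
Green = 175


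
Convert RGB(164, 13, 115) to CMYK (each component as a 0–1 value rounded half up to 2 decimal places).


R'=164/255≈0.6431, G'=13/255≈0.0510, B'=115/255≈0.4510
K = 1 - max(R',G',B') = 1 - 164/255 = 91/255 = 0.35686… → 0.36
(1-R'-K)/(1-K) simplifies to (max-R)/max with max = 164:
C = (164-164)/164 = 0/164 = 0 → 0.00
M = (164-13)/164 = 151/164 = 0.92073… → 0.92
Y = (164-115)/164 = 49/164 = 0.29878… → 0.30
= CMYK(0.00, 0.92, 0.30, 0.36)


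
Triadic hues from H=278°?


Triadic: equally spaced at 120° intervals
H1 = 278°
H2 = (278 + 120) mod 360 = 38°
H3 = (278 + 240) mod 360 = 158°
Triadic = 278°, 38°, 158°


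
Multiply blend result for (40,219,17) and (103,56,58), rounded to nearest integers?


Multiply: C = A×B/255, rounded to nearest integer
R: 40×103/255 = 4120/255 ≈ 16.157 → 16
G: 219×56/255 = 12264/255 ≈ 48.094 → 48
B: 17×58/255 = 986/255 ≈ 3.867 → 4
= RGB(16, 48, 4)


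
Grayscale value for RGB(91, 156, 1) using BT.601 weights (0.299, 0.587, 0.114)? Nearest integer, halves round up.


Gray = 0.299×R + 0.587×G + 0.114×B
Gray = 0.299×91 + 0.587×156 + 0.114×1
Gray = 27.209 + 91.572 + 0.114
Gray = 118.895 → round half up → 119
Gray = 119


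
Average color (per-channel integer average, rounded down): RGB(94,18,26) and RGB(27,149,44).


Midpoint: each channel = ⌊(C₁+C₂)/2⌋
R: ⌊(94+27)/2⌋ = 60
G: ⌊(18+149)/2⌋ = 83
B: ⌊(26+44)/2⌋ = 35
= RGB(60, 83, 35)


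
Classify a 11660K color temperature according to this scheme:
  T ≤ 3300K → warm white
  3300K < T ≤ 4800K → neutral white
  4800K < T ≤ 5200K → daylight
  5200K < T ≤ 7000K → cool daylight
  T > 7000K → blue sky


Temperature: 11660K
11660K > 7000K → blue sky
Classification: blue sky


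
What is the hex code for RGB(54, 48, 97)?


R = 54 → 36 (hex)
G = 48 → 30 (hex)
B = 97 → 61 (hex)
Hex = #363061


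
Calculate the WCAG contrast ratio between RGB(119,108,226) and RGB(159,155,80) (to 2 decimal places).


Linearize each sRGB channel c=v/255: c/12.92 if c ≤ 0.04045 else ((c+0.055)/1.055)^2.4
L = 0.2126×R_lin + 0.7152×G_lin + 0.0722×B_lin
Color 1 (119,108,226):
  R=119: 119/255≈0.4667 > 0.04045 → ((0.4667+0.055)/1.055)^2.4 ≈ 0.18447
  G=108: 108/255≈0.4235 > 0.04045 → ((0.4235+0.055)/1.055)^2.4 ≈ 0.14996
  B=226: 226/255≈0.8863 > 0.04045 → ((0.8863+0.055)/1.055)^2.4 ≈ 0.76052
  L1 = 0.2126×0.18447 + 0.7152×0.14996 + 0.0722×0.76052 ≈ 0.20138
Color 2 (159,155,80):
  R=159: 159/255≈0.6235 > 0.04045 → ((0.6235+0.055)/1.055)^2.4 ≈ 0.34670
  G=155: 155/255≈0.6078 > 0.04045 → ((0.6078+0.055)/1.055)^2.4 ≈ 0.32778
  B=80: 80/255≈0.3137 > 0.04045 → ((0.3137+0.055)/1.055)^2.4 ≈ 0.08022
  L2 = 0.2126×0.34670 + 0.7152×0.32778 + 0.0722×0.08022 ≈ 0.31393
Lighter = 0.31393, Darker = 0.20138
Ratio = (L_lighter + 0.05) / (L_darker + 0.05)
Ratio = (0.31393 + 0.05) / (0.20138 + 0.05) = 0.36393 / 0.25138 ≈ 1.4477
Ratio ≈ 1.45:1


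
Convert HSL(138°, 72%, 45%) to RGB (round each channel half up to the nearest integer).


H=138°, S=0.72, L=0.45
C = (1-|2L-1|)×S = (1-|-0.10|)×0.72 = 0.648
H' = H/60 = 138/60 ≈ 2.3000; X = C×(1-|H' mod 2 - 1|) = 0.1944
m = L - C/2 = 0.45 - 0.324 = 0.126
Sector ⌊H'⌋ = 2 → (R',G',B') = (0.0, 0.648, 0.1944)
RGB = ((R'+m)×255, (G'+m)×255, (B'+m)×255) = (32.13, 197.37, 81.702)
Round half up → RGB(32, 197, 82)


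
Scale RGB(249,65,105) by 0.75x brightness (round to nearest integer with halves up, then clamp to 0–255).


Multiply each channel by 0.75, round half up, clamp to [0, 255]
R: 249×0.75 = 186.75 → round → 187
G: 65×0.75 = 48.75 → round → 49
B: 105×0.75 = 78.75 → round → 79
= RGB(187, 49, 79)


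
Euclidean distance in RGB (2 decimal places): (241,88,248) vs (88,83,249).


d = √[(R₁-R₂)² + (G₁-G₂)² + (B₁-B₂)²]
d = √[(241-88)² + (88-83)² + (248-249)²]
d = √[23409 + 25 + 1]
d = √23435
d ≈ 153.08


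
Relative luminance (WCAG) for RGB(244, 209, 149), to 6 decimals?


Linearize each channel (sRGB transfer function): c = v/255; c_lin = c/12.92 if c ≤ 0.04045, else ((c+0.055)/1.055)^2.4
  R: 244/255 ≈ 0.956863 > 0.04045 → ((0.956863+0.055)/1.055)^2.4 ≈ 0.904661
  G: 209/255 ≈ 0.819608 > 0.04045 → ((0.819608+0.055)/1.055)^2.4 ≈ 0.637597
  B: 149/255 ≈ 0.584314 > 0.04045 → ((0.584314+0.055)/1.055)^2.4 ≈ 0.300544
R_lin = 0.904661, G_lin = 0.637597, B_lin = 0.300544
L = 0.2126×R + 0.7152×G + 0.0722×B
L = 0.2126×0.904661 + 0.7152×0.637597 + 0.0722×0.300544
L ≈ 0.670040


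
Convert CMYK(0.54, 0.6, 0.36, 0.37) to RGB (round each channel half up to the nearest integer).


R = 255 × (1-C) × (1-K) = 255 × 0.46 × 0.63 = 73.899 → 74
G = 255 × (1-M) × (1-K) = 255 × 0.40 × 0.63 = 64.26 → 64
B = 255 × (1-Y) × (1-K) = 255 × 0.64 × 0.63 = 102.816 → 103
= RGB(74, 64, 103)


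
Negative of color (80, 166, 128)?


Invert: (255-R, 255-G, 255-B)
R: 255-80 = 175
G: 255-166 = 89
B: 255-128 = 127
= RGB(175, 89, 127)


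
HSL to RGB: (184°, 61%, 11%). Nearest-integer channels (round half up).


H=184°, S=0.61, L=0.11
C = (1-|2L-1|)×S = (1-|-0.78|)×0.61 = 0.1342
H' = H/60 = 184/60 ≈ 3.0667; X = C×(1-|H' mod 2 - 1|) ≈ 0.1253
m = L - C/2 = 0.11 - 0.0671 = 0.0429
Sector ⌊H'⌋ = 3 → (R',G',B') = (0.0, ≈0.1253, 0.1342)
RGB = ((R'+m)×255, (G'+m)×255, (B'+m)×255) = (10.9395, 42.8791, 45.1605)
Round half up → RGB(11, 43, 45)


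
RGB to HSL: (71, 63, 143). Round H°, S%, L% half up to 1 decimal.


Normalize: R'=71/255≈0.2784, G'=63/255≈0.2471, B'=143/255≈0.5608
Max=143/255, Min=63/255, Δ=Max-Min=80/255
L = (Max+Min)/2 = (143+63)/510 = 206/510 = 0.40392… → L = 40.4%
L ≤ 0.5 → S = Δ/(Max+Min) = 80/(143+63) = 80/206 = 0.38834… → S = 38.8%
(the 1/255 factors cancel in S and H, so raw channel differences can be used)
Max is B' → H = 60 × ((R-G)/Δ + 4) = 60 × ((71-63)/80 + 4)
  8/80 + 4 = 0.1 + 4 = 4.1
  H = 60 × 4.1 = 246° → H = 246.0°
= HSL(246.0°, 38.8%, 40.4%)


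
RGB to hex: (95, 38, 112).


R = 95 → 5F (hex)
G = 38 → 26 (hex)
B = 112 → 70 (hex)
Hex = #5F2670


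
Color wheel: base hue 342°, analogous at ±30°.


Base hue: 342°
Left analog: (342 - 30) mod 360 = 312°
Right analog: (342 + 30) mod 360 = 12°
Analogous hues = 312° and 12°


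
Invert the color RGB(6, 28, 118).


Invert: (255-R, 255-G, 255-B)
R: 255-6 = 249
G: 255-28 = 227
B: 255-118 = 137
= RGB(249, 227, 137)


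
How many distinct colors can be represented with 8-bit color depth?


Colors = 2^bits = 2^8
= 256 colors


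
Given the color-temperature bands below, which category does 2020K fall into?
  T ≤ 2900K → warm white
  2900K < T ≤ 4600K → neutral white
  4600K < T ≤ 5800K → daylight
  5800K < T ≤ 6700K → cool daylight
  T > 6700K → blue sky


Temperature: 2020K
2020K ≤ 2900K → warm white
Classification: warm white


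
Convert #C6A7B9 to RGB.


C6 → 198 (R)
A7 → 167 (G)
B9 → 185 (B)
= RGB(198, 167, 185)


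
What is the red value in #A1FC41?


Color: #A1FC41
R = A1 = 161
G = FC = 252
B = 41 = 65
Red = 161


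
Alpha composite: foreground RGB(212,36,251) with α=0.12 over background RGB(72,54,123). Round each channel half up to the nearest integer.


C = α×F + (1-α)×B, with 1-α = 0.88
R: 0.12×212 + 0.88×72 = 25.44 + 63.36 = 88.80 → 89
G: 0.12×36 + 0.88×54 = 4.32 + 47.52 = 51.84 → 52
B: 0.12×251 + 0.88×123 = 30.12 + 108.24 = 138.36 → 138
= RGB(89, 52, 138)


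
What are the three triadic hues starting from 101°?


Triadic: equally spaced at 120° intervals
H1 = 101°
H2 = (101 + 120) mod 360 = 221°
H3 = (101 + 240) mod 360 = 341°
Triadic = 101°, 221°, 341°


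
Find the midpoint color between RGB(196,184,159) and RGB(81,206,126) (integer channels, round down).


Midpoint: each channel = ⌊(C₁+C₂)/2⌋
R: ⌊(196+81)/2⌋ = 138
G: ⌊(184+206)/2⌋ = 195
B: ⌊(159+126)/2⌋ = 142
= RGB(138, 195, 142)


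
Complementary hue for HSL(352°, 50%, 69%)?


Complement = opposite side of color wheel = hue + 180°
H' = (352 + 180) mod 360 = 172°
S and L unchanged.
= HSL(172°, 50%, 69%)


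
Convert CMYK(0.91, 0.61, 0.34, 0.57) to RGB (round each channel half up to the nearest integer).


R = 255 × (1-C) × (1-K) = 255 × 0.09 × 0.43 = 9.8685 → 10
G = 255 × (1-M) × (1-K) = 255 × 0.39 × 0.43 = 42.7635 → 43
B = 255 × (1-Y) × (1-K) = 255 × 0.66 × 0.43 = 72.369 → 72
= RGB(10, 43, 72)


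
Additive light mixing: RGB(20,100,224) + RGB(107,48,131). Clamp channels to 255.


Additive: each channel = min(255, C₁+C₂)
R: 20+107 = 127 → 127
G: 100+48 = 148 → 148
B: 224+131 = 355 → 255
= RGB(127, 148, 255)


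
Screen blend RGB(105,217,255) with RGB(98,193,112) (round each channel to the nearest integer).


Screen: C = 255 - (255-A)×(255-B)/255, rounded to nearest integer
R: 255 - (255-105)×(255-98)/255 = 255 - 23550/255 ≈ 255 - 92.353 = 162.647 → 163
G: 255 - (255-217)×(255-193)/255 = 255 - 2356/255 ≈ 255 - 9.239 = 245.761 → 246
B: 255 - (255-255)×(255-112)/255 = 255 - 0/255 ≈ 255 - 0.000 = 255.000 → 255
= RGB(163, 246, 255)


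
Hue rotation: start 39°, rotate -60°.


New hue = (H + rotation) mod 360
New hue = (39 -60) mod 360
= -21 mod 360
= 339°


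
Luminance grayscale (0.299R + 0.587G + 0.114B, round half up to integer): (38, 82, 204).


Gray = 0.299×R + 0.587×G + 0.114×B
Gray = 0.299×38 + 0.587×82 + 0.114×204
Gray = 11.362 + 48.134 + 23.256
Gray = 82.752 → round half up → 83
Gray = 83


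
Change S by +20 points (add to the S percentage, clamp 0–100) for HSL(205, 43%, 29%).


Original S = 43%
Adjustment = +20 percentage points
New S = 43 + (20) = 63
Clamp to [0, 100] → 63
= HSL(205°, 63%, 29%)


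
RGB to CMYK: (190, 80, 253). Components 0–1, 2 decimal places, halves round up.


R'=190/255≈0.7451, G'=80/255≈0.3137, B'=253/255≈0.9922
K = 1 - max(R',G',B') = 1 - 253/255 = 2/255 = 0.00784… → 0.01
(1-R'-K)/(1-K) simplifies to (max-R)/max with max = 253:
C = (253-190)/253 = 63/253 = 0.24901… → 0.25
M = (253-80)/253 = 173/253 = 0.68379… → 0.68
Y = (253-253)/253 = 0/253 = 0 → 0.00
= CMYK(0.25, 0.68, 0.00, 0.01)


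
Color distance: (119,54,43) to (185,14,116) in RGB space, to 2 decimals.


d = √[(R₁-R₂)² + (G₁-G₂)² + (B₁-B₂)²]
d = √[(119-185)² + (54-14)² + (43-116)²]
d = √[4356 + 1600 + 5329]
d = √11285
d ≈ 106.23


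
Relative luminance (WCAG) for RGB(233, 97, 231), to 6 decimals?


Linearize each channel (sRGB transfer function): c = v/255; c_lin = c/12.92 if c ≤ 0.04045, else ((c+0.055)/1.055)^2.4
  R: 233/255 ≈ 0.913725 > 0.04045 → ((0.913725+0.055)/1.055)^2.4 ≈ 0.814847
  G: 97/255 ≈ 0.380392 > 0.04045 → ((0.380392+0.055)/1.055)^2.4 ≈ 0.119538
  B: 231/255 ≈ 0.905882 > 0.04045 → ((0.905882+0.055)/1.055)^2.4 ≈ 0.799103
R_lin = 0.814847, G_lin = 0.119538, B_lin = 0.799103
L = 0.2126×R + 0.7152×G + 0.0722×B
L = 0.2126×0.814847 + 0.7152×0.119538 + 0.0722×0.799103
L ≈ 0.316425


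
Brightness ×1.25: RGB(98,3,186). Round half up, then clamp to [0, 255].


Multiply each channel by 1.25, round half up, clamp to [0, 255]
R: 98×1.25 = 122.5 → round → 123
G: 3×1.25 = 3.75 → round → 4
B: 186×1.25 = 232.5 → round → 233
= RGB(123, 4, 233)


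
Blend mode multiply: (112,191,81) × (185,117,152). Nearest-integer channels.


Multiply: C = A×B/255, rounded to nearest integer
R: 112×185/255 = 20720/255 ≈ 81.255 → 81
G: 191×117/255 = 22347/255 ≈ 87.635 → 88
B: 81×152/255 = 12312/255 ≈ 48.282 → 48
= RGB(81, 88, 48)


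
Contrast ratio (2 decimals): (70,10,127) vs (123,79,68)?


Linearize each sRGB channel c=v/255: c/12.92 if c ≤ 0.04045 else ((c+0.055)/1.055)^2.4
L = 0.2126×R_lin + 0.7152×G_lin + 0.0722×B_lin
Color 1 (70,10,127):
  R=70: 70/255≈0.2745 > 0.04045 → ((0.2745+0.055)/1.055)^2.4 ≈ 0.06125
  G=10: 10/255≈0.0392 ≤ 0.04045 → 0.0392/12.92 ≈ 0.00304
  B=127: 127/255≈0.4980 > 0.04045 → ((0.4980+0.055)/1.055)^2.4 ≈ 0.21223
  L1 = 0.2126×0.06125 + 0.7152×0.00304 + 0.0722×0.21223 ≈ 0.03051
Color 2 (123,79,68):
  R=123: 123/255≈0.4824 > 0.04045 → ((0.4824+0.055)/1.055)^2.4 ≈ 0.19807
  G=79: 79/255≈0.3098 > 0.04045 → ((0.3098+0.055)/1.055)^2.4 ≈ 0.07819
  B=68: 68/255≈0.2667 > 0.04045 → ((0.2667+0.055)/1.055)^2.4 ≈ 0.05781
  L2 = 0.2126×0.19807 + 0.7152×0.07819 + 0.0722×0.05781 ≈ 0.10220
Lighter = 0.10220, Darker = 0.03051
Ratio = (L_lighter + 0.05) / (L_darker + 0.05)
Ratio = (0.10220 + 0.05) / (0.03051 + 0.05) = 0.15220 / 0.08051 ≈ 1.8904
Ratio ≈ 1.89:1


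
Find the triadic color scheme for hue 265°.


Triadic: equally spaced at 120° intervals
H1 = 265°
H2 = (265 + 120) mod 360 = 25°
H3 = (265 + 240) mod 360 = 145°
Triadic = 265°, 25°, 145°


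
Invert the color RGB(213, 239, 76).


Invert: (255-R, 255-G, 255-B)
R: 255-213 = 42
G: 255-239 = 16
B: 255-76 = 179
= RGB(42, 16, 179)


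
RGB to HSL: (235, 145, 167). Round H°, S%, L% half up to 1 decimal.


Normalize: R'=235/255≈0.9216, G'=145/255≈0.5686, B'=167/255≈0.6549
Max=235/255, Min=145/255, Δ=Max-Min=90/255
L = (Max+Min)/2 = (235+145)/510 = 380/510 = 0.74509… → L = 74.5%
L > 0.5 → S = Δ/(2-Max-Min) = 90/(510-235-145) = 90/130 = 0.69230… → S = 69.2%
(the 1/255 factors cancel in S and H, so raw channel differences can be used)
Max is R' → H = 60 × (((G-B)/Δ) mod 6) = 60 × (((145-167)/90) mod 6)
  (-22)/90 = -0.2444…; negative, so add 6 → 5.7555…
  H = 60 × 5.7555… = 345.333…° → H = 345.3°
= HSL(345.3°, 69.2%, 74.5%)


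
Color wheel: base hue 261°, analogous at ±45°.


Base hue: 261°
Left analog: (261 - 45) mod 360 = 216°
Right analog: (261 + 45) mod 360 = 306°
Analogous hues = 216° and 306°


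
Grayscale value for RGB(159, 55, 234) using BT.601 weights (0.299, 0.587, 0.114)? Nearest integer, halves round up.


Gray = 0.299×R + 0.587×G + 0.114×B
Gray = 0.299×159 + 0.587×55 + 0.114×234
Gray = 47.541 + 32.285 + 26.676
Gray = 106.502 → round half up → 107
Gray = 107


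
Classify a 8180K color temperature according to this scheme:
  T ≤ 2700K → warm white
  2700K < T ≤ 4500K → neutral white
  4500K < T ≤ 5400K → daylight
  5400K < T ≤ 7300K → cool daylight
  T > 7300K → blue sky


Temperature: 8180K
8180K > 7300K → blue sky
Classification: blue sky


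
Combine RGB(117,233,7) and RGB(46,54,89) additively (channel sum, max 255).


Additive: each channel = min(255, C₁+C₂)
R: 117+46 = 163 → 163
G: 233+54 = 287 → 255
B: 7+89 = 96 → 96
= RGB(163, 255, 96)


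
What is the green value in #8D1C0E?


Color: #8D1C0E
R = 8D = 141
G = 1C = 28
B = 0E = 14
Green = 28


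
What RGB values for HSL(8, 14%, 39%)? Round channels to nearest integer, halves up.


H=8°, S=0.14, L=0.39
C = (1-|2L-1|)×S = (1-|-0.22|)×0.14 = 0.1092
H' = H/60 = 8/60 ≈ 0.1333; X = C×(1-|H' mod 2 - 1|) = 0.01456
m = L - C/2 = 0.39 - 0.0546 = 0.3354
Sector ⌊H'⌋ = 0 → (R',G',B') = (0.1092, 0.01456, 0.0)
RGB = ((R'+m)×255, (G'+m)×255, (B'+m)×255) = (113.373, 89.2398, 85.527)
Round half up → RGB(113, 89, 86)


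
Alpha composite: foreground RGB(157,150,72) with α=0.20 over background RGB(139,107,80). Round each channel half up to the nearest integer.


C = α×F + (1-α)×B, with 1-α = 0.80
R: 0.20×157 + 0.80×139 = 31.40 + 111.20 = 142.60 → 143
G: 0.20×150 + 0.80×107 = 30.00 + 85.60 = 115.60 → 116
B: 0.20×72 + 0.80×80 = 14.40 + 64.00 = 78.40 → 78
= RGB(143, 116, 78)


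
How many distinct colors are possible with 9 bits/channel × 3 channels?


Total bits = 9 bits/channel × 3 channels = 27 bits
Distinct colors = 2^27
= 134,217,728 colors


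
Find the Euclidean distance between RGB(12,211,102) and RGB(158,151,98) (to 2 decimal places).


d = √[(R₁-R₂)² + (G₁-G₂)² + (B₁-B₂)²]
d = √[(12-158)² + (211-151)² + (102-98)²]
d = √[21316 + 3600 + 16]
d = √24932
d ≈ 157.90


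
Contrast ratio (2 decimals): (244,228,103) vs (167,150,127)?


Linearize each sRGB channel c=v/255: c/12.92 if c ≤ 0.04045 else ((c+0.055)/1.055)^2.4
L = 0.2126×R_lin + 0.7152×G_lin + 0.0722×B_lin
Color 1 (244,228,103):
  R=244: 244/255≈0.9569 > 0.04045 → ((0.9569+0.055)/1.055)^2.4 ≈ 0.90466
  G=228: 228/255≈0.8941 > 0.04045 → ((0.8941+0.055)/1.055)^2.4 ≈ 0.77582
  B=103: 103/255≈0.4039 > 0.04045 → ((0.4039+0.055)/1.055)^2.4 ≈ 0.13563
  L1 = 0.2126×0.90466 + 0.7152×0.77582 + 0.0722×0.13563 ≈ 0.75699
Color 2 (167,150,127):
  R=167: 167/255≈0.6549 > 0.04045 → ((0.6549+0.055)/1.055)^2.4 ≈ 0.38643
  G=150: 150/255≈0.5882 > 0.04045 → ((0.5882+0.055)/1.055)^2.4 ≈ 0.30499
  B=127: 127/255≈0.4980 > 0.04045 → ((0.4980+0.055)/1.055)^2.4 ≈ 0.21223
  L2 = 0.2126×0.38643 + 0.7152×0.30499 + 0.0722×0.21223 ≈ 0.31560
Lighter = 0.75699, Darker = 0.31560
Ratio = (L_lighter + 0.05) / (L_darker + 0.05)
Ratio = (0.75699 + 0.05) / (0.31560 + 0.05) = 0.80699 / 0.36560 ≈ 2.2073
Ratio ≈ 2.21:1


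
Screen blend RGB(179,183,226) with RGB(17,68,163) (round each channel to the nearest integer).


Screen: C = 255 - (255-A)×(255-B)/255, rounded to nearest integer
R: 255 - (255-179)×(255-17)/255 = 255 - 18088/255 ≈ 255 - 70.933 = 184.067 → 184
G: 255 - (255-183)×(255-68)/255 = 255 - 13464/255 ≈ 255 - 52.800 = 202.200 → 202
B: 255 - (255-226)×(255-163)/255 = 255 - 2668/255 ≈ 255 - 10.463 = 244.537 → 245
= RGB(184, 202, 245)


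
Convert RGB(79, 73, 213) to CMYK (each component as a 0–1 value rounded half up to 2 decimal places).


R'=79/255≈0.3098, G'=73/255≈0.2863, B'=213/255≈0.8353
K = 1 - max(R',G',B') = 1 - 213/255 = 42/255 = 0.16470… → 0.16
(1-R'-K)/(1-K) simplifies to (max-R)/max with max = 213:
C = (213-79)/213 = 134/213 = 0.62910… → 0.63
M = (213-73)/213 = 140/213 = 0.65727… → 0.66
Y = (213-213)/213 = 0/213 = 0 → 0.00
= CMYK(0.63, 0.66, 0.00, 0.16)


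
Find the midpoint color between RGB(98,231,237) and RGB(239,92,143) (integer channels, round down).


Midpoint: each channel = ⌊(C₁+C₂)/2⌋
R: ⌊(98+239)/2⌋ = 168
G: ⌊(231+92)/2⌋ = 161
B: ⌊(237+143)/2⌋ = 190
= RGB(168, 161, 190)


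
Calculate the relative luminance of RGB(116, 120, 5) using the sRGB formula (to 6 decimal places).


Linearize each channel (sRGB transfer function): c = v/255; c_lin = c/12.92 if c ≤ 0.04045, else ((c+0.055)/1.055)^2.4
  R: 116/255 ≈ 0.454902 > 0.04045 → ((0.454902+0.055)/1.055)^2.4 ≈ 0.174647
  G: 120/255 ≈ 0.470588 > 0.04045 → ((0.470588+0.055)/1.055)^2.4 ≈ 0.187821
  B: 5/255 ≈ 0.019608 ≤ 0.04045 → 0.019608/12.92 ≈ 0.001518
R_lin = 0.174647, G_lin = 0.187821, B_lin = 0.001518
L = 0.2126×R + 0.7152×G + 0.0722×B
L = 0.2126×0.174647 + 0.7152×0.187821 + 0.0722×0.001518
L ≈ 0.171569


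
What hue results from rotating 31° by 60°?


New hue = (H + rotation) mod 360
New hue = (31 + 60) mod 360
= 91 mod 360
= 91°


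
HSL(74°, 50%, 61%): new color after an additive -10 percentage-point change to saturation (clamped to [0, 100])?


Original S = 50%
Adjustment = -10 percentage points
New S = 50 + (-10) = 40
Clamp to [0, 100] → 40
= HSL(74°, 40%, 61%)


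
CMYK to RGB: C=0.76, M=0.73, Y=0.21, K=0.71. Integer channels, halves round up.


R = 255 × (1-C) × (1-K) = 255 × 0.24 × 0.29 = 17.748 → 18
G = 255 × (1-M) × (1-K) = 255 × 0.27 × 0.29 = 19.9665 → 20
B = 255 × (1-Y) × (1-K) = 255 × 0.79 × 0.29 = 58.4205 → 58
= RGB(18, 20, 58)


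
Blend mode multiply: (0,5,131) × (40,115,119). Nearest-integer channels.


Multiply: C = A×B/255, rounded to nearest integer
R: 0×40/255 = 0/255 ≈ 0.000 → 0
G: 5×115/255 = 575/255 ≈ 2.255 → 2
B: 131×119/255 = 15589/255 ≈ 61.133 → 61
= RGB(0, 2, 61)


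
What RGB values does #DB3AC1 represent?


DB → 219 (R)
3A → 58 (G)
C1 → 193 (B)
= RGB(219, 58, 193)


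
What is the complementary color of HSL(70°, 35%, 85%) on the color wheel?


Complement = opposite side of color wheel = hue + 180°
H' = (70 + 180) mod 360 = 250°
S and L unchanged.
= HSL(250°, 35%, 85%)


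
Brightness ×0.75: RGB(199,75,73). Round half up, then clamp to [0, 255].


Multiply each channel by 0.75, round half up, clamp to [0, 255]
R: 199×0.75 = 149.25 → round → 149
G: 75×0.75 = 56.25 → round → 56
B: 73×0.75 = 54.75 → round → 55
= RGB(149, 56, 55)


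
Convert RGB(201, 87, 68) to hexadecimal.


R = 201 → C9 (hex)
G = 87 → 57 (hex)
B = 68 → 44 (hex)
Hex = #C95744


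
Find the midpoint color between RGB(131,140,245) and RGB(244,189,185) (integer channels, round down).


Midpoint: each channel = ⌊(C₁+C₂)/2⌋
R: ⌊(131+244)/2⌋ = 187
G: ⌊(140+189)/2⌋ = 164
B: ⌊(245+185)/2⌋ = 215
= RGB(187, 164, 215)


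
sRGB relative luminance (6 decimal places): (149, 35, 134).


Linearize each channel (sRGB transfer function): c = v/255; c_lin = c/12.92 if c ≤ 0.04045, else ((c+0.055)/1.055)^2.4
  R: 149/255 ≈ 0.584314 > 0.04045 → ((0.584314+0.055)/1.055)^2.4 ≈ 0.300544
  G: 35/255 ≈ 0.137255 > 0.04045 → ((0.137255+0.055)/1.055)^2.4 ≈ 0.016807
  B: 134/255 ≈ 0.525490 > 0.04045 → ((0.525490+0.055)/1.055)^2.4 ≈ 0.238398
R_lin = 0.300544, G_lin = 0.016807, B_lin = 0.238398
L = 0.2126×R + 0.7152×G + 0.0722×B
L = 0.2126×0.300544 + 0.7152×0.016807 + 0.0722×0.238398
L ≈ 0.093129


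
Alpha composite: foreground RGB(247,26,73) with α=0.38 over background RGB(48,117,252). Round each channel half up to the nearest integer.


C = α×F + (1-α)×B, with 1-α = 0.62
R: 0.38×247 + 0.62×48 = 93.86 + 29.76 = 123.62 → 124
G: 0.38×26 + 0.62×117 = 9.88 + 72.54 = 82.42 → 82
B: 0.38×73 + 0.62×252 = 27.74 + 156.24 = 183.98 → 184
= RGB(124, 82, 184)


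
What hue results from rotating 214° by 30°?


New hue = (H + rotation) mod 360
New hue = (214 + 30) mod 360
= 244 mod 360
= 244°


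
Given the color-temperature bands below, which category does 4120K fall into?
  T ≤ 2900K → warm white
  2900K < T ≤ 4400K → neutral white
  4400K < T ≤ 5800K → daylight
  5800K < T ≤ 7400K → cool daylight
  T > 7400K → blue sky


Temperature: 4120K
2900K < 4120K ≤ 4400K → neutral white
Classification: neutral white


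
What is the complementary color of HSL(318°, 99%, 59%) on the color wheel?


Complement = opposite side of color wheel = hue + 180°
H' = (318 + 180) mod 360 = 138°
S and L unchanged.
= HSL(138°, 99%, 59%)


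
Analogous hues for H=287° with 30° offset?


Base hue: 287°
Left analog: (287 - 30) mod 360 = 257°
Right analog: (287 + 30) mod 360 = 317°
Analogous hues = 257° and 317°


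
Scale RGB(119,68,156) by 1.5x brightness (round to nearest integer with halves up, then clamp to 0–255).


Multiply each channel by 1.5, round half up, clamp to [0, 255]
R: 119×1.5 = 178.5 → round → 179
G: 68×1.5 = 102
B: 156×1.5 = 234
= RGB(179, 102, 234)


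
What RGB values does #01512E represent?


01 → 1 (R)
51 → 81 (G)
2E → 46 (B)
= RGB(1, 81, 46)


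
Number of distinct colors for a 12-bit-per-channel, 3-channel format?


Total bits = 12 bits/channel × 3 channels = 36 bits
Distinct colors = 2^36
= 68,719,476,736 colors


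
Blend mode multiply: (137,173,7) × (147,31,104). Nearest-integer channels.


Multiply: C = A×B/255, rounded to nearest integer
R: 137×147/255 = 20139/255 ≈ 78.976 → 79
G: 173×31/255 = 5363/255 ≈ 21.031 → 21
B: 7×104/255 = 728/255 ≈ 2.855 → 3
= RGB(79, 21, 3)


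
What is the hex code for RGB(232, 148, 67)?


R = 232 → E8 (hex)
G = 148 → 94 (hex)
B = 67 → 43 (hex)
Hex = #E89443


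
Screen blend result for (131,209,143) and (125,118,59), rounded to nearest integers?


Screen: C = 255 - (255-A)×(255-B)/255, rounded to nearest integer
R: 255 - (255-131)×(255-125)/255 = 255 - 16120/255 ≈ 255 - 63.216 = 191.784 → 192
G: 255 - (255-209)×(255-118)/255 = 255 - 6302/255 ≈ 255 - 24.714 = 230.286 → 230
B: 255 - (255-143)×(255-59)/255 = 255 - 21952/255 ≈ 255 - 86.086 = 168.914 → 169
= RGB(192, 230, 169)


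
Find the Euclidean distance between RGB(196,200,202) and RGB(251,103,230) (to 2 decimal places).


d = √[(R₁-R₂)² + (G₁-G₂)² + (B₁-B₂)²]
d = √[(196-251)² + (200-103)² + (202-230)²]
d = √[3025 + 9409 + 784]
d = √13218
d ≈ 114.97


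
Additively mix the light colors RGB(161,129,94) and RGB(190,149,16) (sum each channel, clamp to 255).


Additive: each channel = min(255, C₁+C₂)
R: 161+190 = 351 → 255
G: 129+149 = 278 → 255
B: 94+16 = 110 → 110
= RGB(255, 255, 110)


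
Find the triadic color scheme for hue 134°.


Triadic: equally spaced at 120° intervals
H1 = 134°
H2 = (134 + 120) mod 360 = 254°
H3 = (134 + 240) mod 360 = 14°
Triadic = 134°, 254°, 14°


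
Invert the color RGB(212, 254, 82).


Invert: (255-R, 255-G, 255-B)
R: 255-212 = 43
G: 255-254 = 1
B: 255-82 = 173
= RGB(43, 1, 173)


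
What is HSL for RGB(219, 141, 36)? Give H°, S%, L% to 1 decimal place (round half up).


Normalize: R'=219/255≈0.8588, G'=141/255≈0.5529, B'=36/255≈0.1412
Max=219/255, Min=36/255, Δ=Max-Min=183/255
L = (Max+Min)/2 = (219+36)/510 = 255/510 = 0.5 → L = 50.0%
L ≤ 0.5 → S = Δ/(Max+Min) = 183/(219+36) = 183/255 = 0.71764… → S = 71.8%
(the 1/255 factors cancel in S and H, so raw channel differences can be used)
Max is R' → H = 60 × (((G-B)/Δ) mod 6) = 60 × (((141-36)/183) mod 6)
  105/183 = 0.5737…
  H = 60 × 0.5737… = 34.426…° → H = 34.4°
= HSL(34.4°, 71.8%, 50.0%)


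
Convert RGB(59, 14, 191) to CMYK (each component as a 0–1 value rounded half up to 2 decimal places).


R'=59/255≈0.2314, G'=14/255≈0.0549, B'=191/255≈0.7490
K = 1 - max(R',G',B') = 1 - 191/255 = 64/255 = 0.25098… → 0.25
(1-R'-K)/(1-K) simplifies to (max-R)/max with max = 191:
C = (191-59)/191 = 132/191 = 0.69109… → 0.69
M = (191-14)/191 = 177/191 = 0.92670… → 0.93
Y = (191-191)/191 = 0/191 = 0 → 0.00
= CMYK(0.69, 0.93, 0.00, 0.25)


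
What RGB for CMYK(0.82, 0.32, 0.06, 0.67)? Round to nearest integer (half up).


R = 255 × (1-C) × (1-K) = 255 × 0.18 × 0.33 = 15.147 → 15
G = 255 × (1-M) × (1-K) = 255 × 0.68 × 0.33 = 57.222 → 57
B = 255 × (1-Y) × (1-K) = 255 × 0.94 × 0.33 = 79.101 → 79
= RGB(15, 57, 79)


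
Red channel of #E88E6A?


Color: #E88E6A
R = E8 = 232
G = 8E = 142
B = 6A = 106
Red = 232


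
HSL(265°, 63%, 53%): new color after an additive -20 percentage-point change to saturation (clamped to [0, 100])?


Original S = 63%
Adjustment = -20 percentage points
New S = 63 + (-20) = 43
Clamp to [0, 100] → 43
= HSL(265°, 43%, 53%)


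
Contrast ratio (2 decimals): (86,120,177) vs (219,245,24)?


Linearize each sRGB channel c=v/255: c/12.92 if c ≤ 0.04045 else ((c+0.055)/1.055)^2.4
L = 0.2126×R_lin + 0.7152×G_lin + 0.0722×B_lin
Color 1 (86,120,177):
  R=86: 86/255≈0.3373 > 0.04045 → ((0.3373+0.055)/1.055)^2.4 ≈ 0.09306
  G=120: 120/255≈0.4706 > 0.04045 → ((0.4706+0.055)/1.055)^2.4 ≈ 0.18782
  B=177: 177/255≈0.6941 > 0.04045 → ((0.6941+0.055)/1.055)^2.4 ≈ 0.43966
  L1 = 0.2126×0.09306 + 0.7152×0.18782 + 0.0722×0.43966 ≈ 0.18586
Color 2 (219,245,24):
  R=219: 219/255≈0.8588 > 0.04045 → ((0.8588+0.055)/1.055)^2.4 ≈ 0.70838
  G=245: 245/255≈0.9608 > 0.04045 → ((0.9608+0.055)/1.055)^2.4 ≈ 0.91310
  B=24: 24/255≈0.0941 > 0.04045 → ((0.0941+0.055)/1.055)^2.4 ≈ 0.00913
  L2 = 0.2126×0.70838 + 0.7152×0.91310 + 0.0722×0.00913 ≈ 0.80431
Lighter = 0.80431, Darker = 0.18586
Ratio = (L_lighter + 0.05) / (L_darker + 0.05)
Ratio = (0.80431 + 0.05) / (0.18586 + 0.05) = 0.85431 / 0.23586 ≈ 3.6221
Ratio ≈ 3.62:1
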